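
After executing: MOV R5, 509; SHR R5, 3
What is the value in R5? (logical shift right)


Register state trace:
  MOV R5, 509  → R5 = 509
  SHR R5, 3  → R5 = 509 >> 3 = 509 // 2^3 = 63
Final: R5 = 63

63


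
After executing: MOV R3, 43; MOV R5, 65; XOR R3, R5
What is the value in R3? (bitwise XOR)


Register state trace:
  MOV R3, 43  → R3 = 43 (0b00101011)
  MOV R5, 65  → R5 = 65 (0b01000001)
  XOR R3, R5  → R3 = 43 XOR 65 = 106 (0b01101010)
Final: R3 = 106

106


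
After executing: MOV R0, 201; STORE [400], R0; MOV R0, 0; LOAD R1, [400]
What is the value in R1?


Register and memory trace:
  MOV R0, 201  → R0 = 201
  STORE [400], R0  → mem[400] = 201
  MOV R0, 0  → R0 = 0
  LOAD R1, [400]  → R1 = mem[400] = 201
Final: R1 = 201

201


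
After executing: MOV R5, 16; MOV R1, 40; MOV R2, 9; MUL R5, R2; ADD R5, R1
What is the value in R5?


Register state trace:
  MOV R5, 16  → R5 = 16
  MOV R1, 40  → R1 = 40
  MOV R2, 9  → R2 = 9
  MUL R5, R2  → R5 = 16 * 9 = 144
  ADD R5, R1  → R5 = 144 + 40 = 184
Final: R5 = 184

184


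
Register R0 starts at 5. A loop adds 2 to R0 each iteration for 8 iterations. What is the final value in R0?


Starting value: R0 = 5
  Iter 1: R0 = 5 + 2 = 7
  Iter 2: R0 = 7 + 2 = 9
  Iter 3: R0 = 9 + 2 = 11
  Iter 4: R0 = 11 + 2 = 13
  Iter 5: R0 = 13 + 2 = 15
  Iter 6: R0 = 15 + 2 = 17
  Iter 7: R0 = 17 + 2 = 19
  Iter 8: R0 = 19 + 2 = 21
Final: R0 = 21

21


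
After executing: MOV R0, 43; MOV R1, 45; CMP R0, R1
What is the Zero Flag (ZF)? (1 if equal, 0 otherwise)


Register state trace:
  MOV R0, 43  → R0 = 43
  MOV R1, 45  → R1 = 45
  CMP R0, R1  → computes 43 - 45 = -2
  Result is nonzero, so values are not equal
ZF = 0

0


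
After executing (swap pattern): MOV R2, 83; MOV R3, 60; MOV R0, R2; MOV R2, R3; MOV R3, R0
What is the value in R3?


Register state trace (swap pattern):
  MOV R2, 83  → R2 = 83
  MOV R3, 60  → R3 = 60
  MOV R0, R2  → R0 = 83  (save R2)
  MOV R2, R3  → R2 = 60  (R2 gets R3's value)
  MOV R3, R0  → R3 = 83  (R3 gets saved value)
Final: R3 = 83

83


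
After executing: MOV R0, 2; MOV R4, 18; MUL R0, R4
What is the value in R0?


Register state trace:
  MOV R0, 2  → R0 = 2
  MOV R4, 18  → R4 = 18
  MUL R0, R4  → R0 = 2 * 18 = 36
Final: R0 = 36

36


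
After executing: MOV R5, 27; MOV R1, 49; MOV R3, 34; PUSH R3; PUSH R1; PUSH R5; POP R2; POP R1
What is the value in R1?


Stack trace (top is rightmost):
  MOV R5, 27  → R5 = 27
  MOV R1, 49  → R1 = 49
  MOV R3, 34  → R3 = 34
  PUSH R3  → stack: [34]
  PUSH R1  → stack: [34, 49]
  PUSH R5  → stack: [34, 49, 27]
  POP R2  → R2 = 27, stack: [34, 49]
  POP R1  → R1 = 49, stack: [34]
Final: R1 = 49

49


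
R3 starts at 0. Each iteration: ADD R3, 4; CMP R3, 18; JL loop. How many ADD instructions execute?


Loop trace (R3 starts at 0, target 18, step 4):
  ADD #1: R3 = 0 + 4 = 4  → 4 < 18, loop
  ADD #2: R3 = 4 + 4 = 8  → 8 < 18, loop
  ADD #3: R3 = 8 + 4 = 12  → 12 < 18, loop
  ADD #4: R3 = 12 + 4 = 16  → 16 < 18, loop
  ADD #5: R3 = 16 + 4 = 20  → 20 >= 18, exit
Total ADD instructions: 5

5


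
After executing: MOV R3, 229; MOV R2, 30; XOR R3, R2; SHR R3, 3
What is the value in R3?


Register state trace:
  MOV R3, 229  → R3 = 229 (0b11100101)
  MOV R2, 30  → R2 = 30 (0b00011110)
  XOR R3, R2  → R3 = 229 XOR 30 = 251 (0b11111011)
  SHR R3, 3  → R3 = 251 >> 3 = 31
Final: R3 = 31

31


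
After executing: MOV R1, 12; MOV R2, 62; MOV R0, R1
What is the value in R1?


Register state trace:
  MOV R1, 12  → R1 = 12
  MOV R2, 62  → R2 = 62
  MOV R0, R1  → R0 = 12
Final: R1 = 12

12


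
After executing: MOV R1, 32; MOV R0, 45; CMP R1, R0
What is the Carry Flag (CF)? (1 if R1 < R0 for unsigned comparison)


Register state trace:
  MOV R1, 32  → R1 = 32
  MOV R0, 45  → R0 = 45
  CMP R1, R0  → unsigned 32 - 45: borrow occurs
  32 < 45, so CF = 1
CF = 1

1


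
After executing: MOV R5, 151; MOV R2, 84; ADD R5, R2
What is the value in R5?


Register state trace:
  MOV R5, 151  → R5 = 151
  MOV R2, 84  → R2 = 84
  ADD R5, R2  → R5 = 151 + 84 = 235
Final: R5 = 235

235


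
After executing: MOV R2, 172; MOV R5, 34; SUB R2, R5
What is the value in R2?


Register state trace:
  MOV R2, 172  → R2 = 172
  MOV R5, 34  → R5 = 34
  SUB R2, R5  → R2 = 172 - 34 = 138
Final: R2 = 138

138


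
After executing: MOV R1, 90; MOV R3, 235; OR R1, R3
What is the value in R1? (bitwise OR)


Register state trace:
  MOV R1, 90  → R1 = 90 (0b01011010)
  MOV R3, 235  → R3 = 235 (0b11101011)
  OR R1, R3   → R1 = 90 OR 235 = 251 (0b11111011)
Final: R1 = 251

251


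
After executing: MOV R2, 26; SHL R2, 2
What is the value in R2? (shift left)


Register state trace:
  MOV R2, 26  → R2 = 26
  SHL R2, 2  → R2 = 26 << 2 = 26 * 2^2 = 104
Final: R2 = 104

104


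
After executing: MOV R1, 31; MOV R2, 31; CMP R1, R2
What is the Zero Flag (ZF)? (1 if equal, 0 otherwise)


Register state trace:
  MOV R1, 31  → R1 = 31
  MOV R2, 31  → R2 = 31
  CMP R1, R2  → computes 31 - 31 = 0
  Result is zero, so values are equal
ZF = 1

1


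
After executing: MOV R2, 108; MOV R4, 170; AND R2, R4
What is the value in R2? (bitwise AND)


Register state trace:
  MOV R2, 108  → R2 = 108 (0b01101100)
  MOV R4, 170  → R4 = 170 (0b10101010)
  AND R2, R4  → R2 = 108 AND 170 = 40 (0b00101000)
Final: R2 = 40

40


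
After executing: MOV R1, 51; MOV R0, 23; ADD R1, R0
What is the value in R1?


Register state trace:
  MOV R1, 51  → R1 = 51
  MOV R0, 23  → R0 = 23
  ADD R1, R0  → R1 = 51 + 23 = 74
Final: R1 = 74

74


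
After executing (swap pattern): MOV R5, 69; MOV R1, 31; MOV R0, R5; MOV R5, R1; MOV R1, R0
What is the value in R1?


Register state trace (swap pattern):
  MOV R5, 69  → R5 = 69
  MOV R1, 31  → R1 = 31
  MOV R0, R5  → R0 = 69  (save R5)
  MOV R5, R1  → R5 = 31  (R5 gets R1's value)
  MOV R1, R0  → R1 = 69  (R1 gets saved value)
Final: R1 = 69

69


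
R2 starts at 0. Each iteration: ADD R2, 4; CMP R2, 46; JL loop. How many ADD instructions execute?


Loop trace (R2 starts at 0, target 46, step 4):
  ADD #1: R2 = 0 + 4 = 4  → 4 < 46, loop
  ADD #2: R2 = 4 + 4 = 8  → 8 < 46, loop
  ADD #3: R2 = 8 + 4 = 12  → 12 < 46, loop
  ADD #4: R2 = 12 + 4 = 16  → 16 < 46, loop
  ADD #5: R2 = 16 + 4 = 20  → 20 < 46, loop
  ADD #6: R2 = 20 + 4 = 24  → 24 < 46, loop
  ADD #7: R2 = 24 + 4 = 28  → 28 < 46, loop
  ADD #8: R2 = 28 + 4 = 32  → 32 < 46, loop
  ADD #9: R2 = 32 + 4 = 36  → 36 < 46, loop
  ADD #10: R2 = 36 + 4 = 40  → 40 < 46, loop
  ADD #11: R2 = 40 + 4 = 44  → 44 < 46, loop
  ADD #12: R2 = 44 + 4 = 48  → 48 >= 46, exit
Total ADD instructions: 12

12


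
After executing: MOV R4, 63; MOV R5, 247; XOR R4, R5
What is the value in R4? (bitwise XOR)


Register state trace:
  MOV R4, 63  → R4 = 63 (0b00111111)
  MOV R5, 247  → R5 = 247 (0b11110111)
  XOR R4, R5  → R4 = 63 XOR 247 = 200 (0b11001000)
Final: R4 = 200

200


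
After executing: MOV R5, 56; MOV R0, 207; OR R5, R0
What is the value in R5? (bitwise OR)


Register state trace:
  MOV R5, 56  → R5 = 56 (0b00111000)
  MOV R0, 207  → R0 = 207 (0b11001111)
  OR R5, R0   → R5 = 56 OR 207 = 255 (0b11111111)
Final: R5 = 255

255


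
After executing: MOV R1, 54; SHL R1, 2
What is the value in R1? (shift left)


Register state trace:
  MOV R1, 54  → R1 = 54
  SHL R1, 2  → R1 = 54 << 2 = 54 * 2^2 = 216
Final: R1 = 216

216


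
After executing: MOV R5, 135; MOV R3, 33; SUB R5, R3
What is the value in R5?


Register state trace:
  MOV R5, 135  → R5 = 135
  MOV R3, 33  → R3 = 33
  SUB R5, R3  → R5 = 135 - 33 = 102
Final: R5 = 102

102


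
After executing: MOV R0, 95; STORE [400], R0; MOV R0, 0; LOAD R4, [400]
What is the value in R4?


Register and memory trace:
  MOV R0, 95  → R0 = 95
  STORE [400], R0  → mem[400] = 95
  MOV R0, 0  → R0 = 0
  LOAD R4, [400]  → R4 = mem[400] = 95
Final: R4 = 95

95


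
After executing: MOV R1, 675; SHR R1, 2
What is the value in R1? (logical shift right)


Register state trace:
  MOV R1, 675  → R1 = 675
  SHR R1, 2  → R1 = 675 >> 2 = 675 // 2^2 = 168
Final: R1 = 168

168


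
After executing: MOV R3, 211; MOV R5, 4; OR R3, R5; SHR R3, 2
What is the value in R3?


Register state trace:
  MOV R3, 211  → R3 = 211 (0b11010011)
  MOV R5, 4  → R5 = 4 (0b00000100)
  OR R3, R5  → R3 = 211 OR 4 = 215 (0b11010111)
  SHR R3, 2  → R3 = 215 >> 2 = 53
Final: R3 = 53

53


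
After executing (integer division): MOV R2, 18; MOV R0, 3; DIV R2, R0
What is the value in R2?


Register state trace:
  MOV R2, 18  → R2 = 18
  MOV R0, 3  → R0 = 3
  DIV R2, R0  → R2 = 18 // 3 = 6
Final: R2 = 6

6


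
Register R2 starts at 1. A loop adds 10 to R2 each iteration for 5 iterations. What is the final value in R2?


Starting value: R2 = 1
  Iter 1: R2 = 1 + 10 = 11
  Iter 2: R2 = 11 + 10 = 21
  Iter 3: R2 = 21 + 10 = 31
  Iter 4: R2 = 31 + 10 = 41
  Iter 5: R2 = 41 + 10 = 51
Final: R2 = 51

51


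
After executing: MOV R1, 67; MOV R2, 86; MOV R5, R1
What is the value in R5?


Register state trace:
  MOV R1, 67  → R1 = 67
  MOV R2, 86  → R2 = 86
  MOV R5, R1  → R5 = 67
Final: R5 = 67

67


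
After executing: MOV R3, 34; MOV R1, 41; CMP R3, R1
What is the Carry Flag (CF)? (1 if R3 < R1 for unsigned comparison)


Register state trace:
  MOV R3, 34  → R3 = 34
  MOV R1, 41  → R1 = 41
  CMP R3, R1  → unsigned 34 - 41: borrow occurs
  34 < 41, so CF = 1
CF = 1

1


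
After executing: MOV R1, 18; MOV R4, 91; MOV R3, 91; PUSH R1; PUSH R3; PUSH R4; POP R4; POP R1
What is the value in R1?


Stack trace (top is rightmost):
  MOV R1, 18  → R1 = 18
  MOV R4, 91  → R4 = 91
  MOV R3, 91  → R3 = 91
  PUSH R1  → stack: [18]
  PUSH R3  → stack: [18, 91]
  PUSH R4  → stack: [18, 91, 91]
  POP R4  → R4 = 91, stack: [18, 91]
  POP R1  → R1 = 91, stack: [18]
Final: R1 = 91

91


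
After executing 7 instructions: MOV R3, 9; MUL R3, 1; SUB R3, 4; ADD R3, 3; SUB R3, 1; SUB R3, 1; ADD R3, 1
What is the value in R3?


Register state trace:
  MOV R3, 9  → R3 = 9
  MUL R3, 1  → R3 = 9 * 1 = 9
  SUB R3, 4  → R3 = 9 - 4 = 5
  ADD R3, 3  → R3 = 5 + 3 = 8
  SUB R3, 1  → R3 = 8 - 1 = 7
  SUB R3, 1  → R3 = 7 - 1 = 6
  ADD R3, 1  → R3 = 6 + 1 = 7
Final: R3 = 7

7


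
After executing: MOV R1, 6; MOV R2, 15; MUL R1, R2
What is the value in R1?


Register state trace:
  MOV R1, 6  → R1 = 6
  MOV R2, 15  → R2 = 15
  MUL R1, R2  → R1 = 6 * 15 = 90
Final: R1 = 90

90


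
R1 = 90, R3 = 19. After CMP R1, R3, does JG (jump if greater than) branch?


Trace:
  R1 = 90, R3 = 19
  CMP R1, R3  → compares 90 vs 19
  JG checks: is 90 greater than 19?
  90 > 19, so condition is true
Branch taken: Yes

Yes


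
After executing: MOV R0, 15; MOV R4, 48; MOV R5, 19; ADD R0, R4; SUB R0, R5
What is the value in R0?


Register state trace:
  MOV R0, 15  → R0 = 15
  MOV R4, 48  → R4 = 48
  MOV R5, 19  → R5 = 19
  ADD R0, R4  → R0 = 15 + 48 = 63
  SUB R0, R5  → R0 = 63 - 19 = 44
Final: R0 = 44

44


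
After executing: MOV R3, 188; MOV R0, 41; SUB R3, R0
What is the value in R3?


Register state trace:
  MOV R3, 188  → R3 = 188
  MOV R0, 41  → R0 = 41
  SUB R3, R0  → R3 = 188 - 41 = 147
Final: R3 = 147

147


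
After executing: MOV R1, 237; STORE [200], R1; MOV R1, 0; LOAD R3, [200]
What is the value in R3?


Register and memory trace:
  MOV R1, 237  → R1 = 237
  STORE [200], R1  → mem[200] = 237
  MOV R1, 0  → R1 = 0
  LOAD R3, [200]  → R3 = mem[200] = 237
Final: R3 = 237

237


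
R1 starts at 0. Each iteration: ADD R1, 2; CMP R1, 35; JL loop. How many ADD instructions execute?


Loop trace (R1 starts at 0, target 35, step 2):
  ADD #1: R1 = 0 + 2 = 2  → 2 < 35, loop
  ADD #2: R1 = 2 + 2 = 4  → 4 < 35, loop
  ADD #3: R1 = 4 + 2 = 6  → 6 < 35, loop
  ADD #4: R1 = 6 + 2 = 8  → 8 < 35, loop
  ADD #5: R1 = 8 + 2 = 10  → 10 < 35, loop
  ADD #6: R1 = 10 + 2 = 12  → 12 < 35, loop
  ADD #7: R1 = 12 + 2 = 14  → 14 < 35, loop
  ADD #8: R1 = 14 + 2 = 16  → 16 < 35, loop
  ADD #9: R1 = 16 + 2 = 18  → 18 < 35, loop
  ADD #10: R1 = 18 + 2 = 20  → 20 < 35, loop
  ADD #11: R1 = 20 + 2 = 22  → 22 < 35, loop
  ADD #12: R1 = 22 + 2 = 24  → 24 < 35, loop
  ADD #13: R1 = 24 + 2 = 26  → 26 < 35, loop
  ADD #14: R1 = 26 + 2 = 28  → 28 < 35, loop
  ADD #15: R1 = 28 + 2 = 30  → 30 < 35, loop
  ADD #16: R1 = 30 + 2 = 32  → 32 < 35, loop
  ADD #17: R1 = 32 + 2 = 34  → 34 < 35, loop
  ADD #18: R1 = 34 + 2 = 36  → 36 >= 35, exit
Total ADD instructions: 18

18


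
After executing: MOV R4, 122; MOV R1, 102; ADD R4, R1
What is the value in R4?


Register state trace:
  MOV R4, 122  → R4 = 122
  MOV R1, 102  → R1 = 102
  ADD R4, R1  → R4 = 122 + 102 = 224
Final: R4 = 224

224


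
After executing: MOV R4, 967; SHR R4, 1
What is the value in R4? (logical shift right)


Register state trace:
  MOV R4, 967  → R4 = 967
  SHR R4, 1  → R4 = 967 >> 1 = 967 // 2^1 = 483
Final: R4 = 483

483


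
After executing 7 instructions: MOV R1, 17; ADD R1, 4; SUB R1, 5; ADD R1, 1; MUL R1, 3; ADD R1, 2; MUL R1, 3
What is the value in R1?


Register state trace:
  MOV R1, 17  → R1 = 17
  ADD R1, 4  → R1 = 17 + 4 = 21
  SUB R1, 5  → R1 = 21 - 5 = 16
  ADD R1, 1  → R1 = 16 + 1 = 17
  MUL R1, 3  → R1 = 17 * 3 = 51
  ADD R1, 2  → R1 = 51 + 2 = 53
  MUL R1, 3  → R1 = 53 * 3 = 159
Final: R1 = 159

159


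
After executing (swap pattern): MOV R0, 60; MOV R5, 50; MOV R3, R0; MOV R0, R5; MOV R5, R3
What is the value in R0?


Register state trace (swap pattern):
  MOV R0, 60  → R0 = 60
  MOV R5, 50  → R5 = 50
  MOV R3, R0  → R3 = 60  (save R0)
  MOV R0, R5  → R0 = 50  (R0 gets R5's value)
  MOV R5, R3  → R5 = 60  (R5 gets saved value)
Final: R0 = 50

50


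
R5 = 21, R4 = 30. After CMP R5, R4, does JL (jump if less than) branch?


Trace:
  R5 = 21, R4 = 30
  CMP R5, R4  → compares 21 vs 30
  JL checks: is 21 less than 30?
  21 < 30, so condition is true
Branch taken: Yes

Yes


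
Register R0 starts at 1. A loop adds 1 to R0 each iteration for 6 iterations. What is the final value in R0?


Starting value: R0 = 1
  Iter 1: R0 = 1 + 1 = 2
  Iter 2: R0 = 2 + 1 = 3
  Iter 3: R0 = 3 + 1 = 4
  Iter 4: R0 = 4 + 1 = 5
  Iter 5: R0 = 5 + 1 = 6
  Iter 6: R0 = 6 + 1 = 7
Final: R0 = 7

7


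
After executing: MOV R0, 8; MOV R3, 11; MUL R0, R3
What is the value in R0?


Register state trace:
  MOV R0, 8  → R0 = 8
  MOV R3, 11  → R3 = 11
  MUL R0, R3  → R0 = 8 * 11 = 88
Final: R0 = 88

88


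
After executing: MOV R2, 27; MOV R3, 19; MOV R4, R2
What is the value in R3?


Register state trace:
  MOV R2, 27  → R2 = 27
  MOV R3, 19  → R3 = 19
  MOV R4, R2  → R4 = 27
Final: R3 = 19

19


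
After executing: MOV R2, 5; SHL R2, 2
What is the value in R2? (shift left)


Register state trace:
  MOV R2, 5  → R2 = 5
  SHL R2, 2  → R2 = 5 << 2 = 5 * 2^2 = 20
Final: R2 = 20

20


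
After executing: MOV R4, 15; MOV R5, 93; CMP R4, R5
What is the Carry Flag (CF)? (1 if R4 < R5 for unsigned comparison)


Register state trace:
  MOV R4, 15  → R4 = 15
  MOV R5, 93  → R5 = 93
  CMP R4, R5  → unsigned 15 - 93: borrow occurs
  15 < 93, so CF = 1
CF = 1

1


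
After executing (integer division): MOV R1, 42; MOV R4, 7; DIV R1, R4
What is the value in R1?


Register state trace:
  MOV R1, 42  → R1 = 42
  MOV R4, 7  → R4 = 7
  DIV R1, R4  → R1 = 42 // 7 = 6
Final: R1 = 6

6


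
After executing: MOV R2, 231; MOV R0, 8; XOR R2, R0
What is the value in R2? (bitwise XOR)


Register state trace:
  MOV R2, 231  → R2 = 231 (0b11100111)
  MOV R0, 8  → R0 = 8 (0b00001000)
  XOR R2, R0  → R2 = 231 XOR 8 = 239 (0b11101111)
Final: R2 = 239

239


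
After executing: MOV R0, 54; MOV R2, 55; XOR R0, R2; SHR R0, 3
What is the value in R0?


Register state trace:
  MOV R0, 54  → R0 = 54 (0b00110110)
  MOV R2, 55  → R2 = 55 (0b00110111)
  XOR R0, R2  → R0 = 54 XOR 55 = 1 (0b00000001)
  SHR R0, 3  → R0 = 1 >> 3 = 0
Final: R0 = 0

0


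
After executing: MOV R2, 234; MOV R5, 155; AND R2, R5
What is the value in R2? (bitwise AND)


Register state trace:
  MOV R2, 234  → R2 = 234 (0b11101010)
  MOV R5, 155  → R5 = 155 (0b10011011)
  AND R2, R5  → R2 = 234 AND 155 = 138 (0b10001010)
Final: R2 = 138

138


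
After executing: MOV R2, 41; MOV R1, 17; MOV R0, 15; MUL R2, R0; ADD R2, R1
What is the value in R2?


Register state trace:
  MOV R2, 41  → R2 = 41
  MOV R1, 17  → R1 = 17
  MOV R0, 15  → R0 = 15
  MUL R2, R0  → R2 = 41 * 15 = 615
  ADD R2, R1  → R2 = 615 + 17 = 632
Final: R2 = 632

632


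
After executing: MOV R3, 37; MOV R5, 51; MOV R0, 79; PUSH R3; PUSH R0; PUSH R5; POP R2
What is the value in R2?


Stack trace (top is rightmost):
  MOV R3, 37  → R3 = 37
  MOV R5, 51  → R5 = 51
  MOV R0, 79  → R0 = 79
  PUSH R3  → stack: [37]
  PUSH R0  → stack: [37, 79]
  PUSH R5  → stack: [37, 79, 51]
  POP R2  → R2 = 51, stack: [37, 79]
Final: R2 = 51

51


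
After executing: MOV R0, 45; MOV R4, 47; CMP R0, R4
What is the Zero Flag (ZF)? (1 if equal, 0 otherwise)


Register state trace:
  MOV R0, 45  → R0 = 45
  MOV R4, 47  → R4 = 47
  CMP R0, R4  → computes 45 - 47 = -2
  Result is nonzero, so values are not equal
ZF = 0

0


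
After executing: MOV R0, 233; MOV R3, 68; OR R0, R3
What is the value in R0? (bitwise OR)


Register state trace:
  MOV R0, 233  → R0 = 233 (0b11101001)
  MOV R3, 68  → R3 = 68 (0b01000100)
  OR R0, R3   → R0 = 233 OR 68 = 237 (0b11101101)
Final: R0 = 237

237


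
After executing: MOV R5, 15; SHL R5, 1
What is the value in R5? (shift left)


Register state trace:
  MOV R5, 15  → R5 = 15
  SHL R5, 1  → R5 = 15 << 1 = 15 * 2^1 = 30
Final: R5 = 30

30


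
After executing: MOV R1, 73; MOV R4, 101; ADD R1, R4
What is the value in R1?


Register state trace:
  MOV R1, 73  → R1 = 73
  MOV R4, 101  → R4 = 101
  ADD R1, R4  → R1 = 73 + 101 = 174
Final: R1 = 174

174


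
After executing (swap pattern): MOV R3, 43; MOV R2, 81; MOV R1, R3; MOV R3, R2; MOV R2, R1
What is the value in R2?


Register state trace (swap pattern):
  MOV R3, 43  → R3 = 43
  MOV R2, 81  → R2 = 81
  MOV R1, R3  → R1 = 43  (save R3)
  MOV R3, R2  → R3 = 81  (R3 gets R2's value)
  MOV R2, R1  → R2 = 43  (R2 gets saved value)
Final: R2 = 43

43


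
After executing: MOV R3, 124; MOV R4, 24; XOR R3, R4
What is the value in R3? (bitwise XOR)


Register state trace:
  MOV R3, 124  → R3 = 124 (0b01111100)
  MOV R4, 24  → R4 = 24 (0b00011000)
  XOR R3, R4  → R3 = 124 XOR 24 = 100 (0b01100100)
Final: R3 = 100

100


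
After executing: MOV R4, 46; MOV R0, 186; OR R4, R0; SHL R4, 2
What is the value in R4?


Register state trace:
  MOV R4, 46  → R4 = 46 (0b00101110)
  MOV R0, 186  → R0 = 186 (0b10111010)
  OR R4, R0  → R4 = 46 OR 186 = 190 (0b10111110)
  SHL R4, 2  → R4 = 190 << 2 = 760
Final: R4 = 760

760


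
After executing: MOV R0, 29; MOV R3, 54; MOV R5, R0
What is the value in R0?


Register state trace:
  MOV R0, 29  → R0 = 29
  MOV R3, 54  → R3 = 54
  MOV R5, R0  → R5 = 29
Final: R0 = 29

29


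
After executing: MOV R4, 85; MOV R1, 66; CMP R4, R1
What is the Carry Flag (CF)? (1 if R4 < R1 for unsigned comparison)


Register state trace:
  MOV R4, 85  → R4 = 85
  MOV R1, 66  → R1 = 66
  CMP R4, R1  → unsigned 85 - 66: no borrow
  85 >= 66, so CF = 0
CF = 0

0


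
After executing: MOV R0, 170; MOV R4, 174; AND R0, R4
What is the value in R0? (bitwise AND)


Register state trace:
  MOV R0, 170  → R0 = 170 (0b10101010)
  MOV R4, 174  → R4 = 174 (0b10101110)
  AND R0, R4  → R0 = 170 AND 174 = 170 (0b10101010)
Final: R0 = 170

170


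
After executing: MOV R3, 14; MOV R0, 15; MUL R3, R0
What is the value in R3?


Register state trace:
  MOV R3, 14  → R3 = 14
  MOV R0, 15  → R0 = 15
  MUL R3, R0  → R3 = 14 * 15 = 210
Final: R3 = 210

210


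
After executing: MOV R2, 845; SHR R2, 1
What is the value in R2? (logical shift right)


Register state trace:
  MOV R2, 845  → R2 = 845
  SHR R2, 1  → R2 = 845 >> 1 = 845 // 2^1 = 422
Final: R2 = 422

422


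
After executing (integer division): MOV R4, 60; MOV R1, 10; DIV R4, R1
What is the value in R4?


Register state trace:
  MOV R4, 60  → R4 = 60
  MOV R1, 10  → R1 = 10
  DIV R4, R1  → R4 = 60 // 10 = 6
Final: R4 = 6

6


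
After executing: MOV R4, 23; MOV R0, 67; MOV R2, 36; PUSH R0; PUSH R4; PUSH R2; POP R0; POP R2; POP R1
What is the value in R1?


Stack trace (top is rightmost):
  MOV R4, 23  → R4 = 23
  MOV R0, 67  → R0 = 67
  MOV R2, 36  → R2 = 36
  PUSH R0  → stack: [67]
  PUSH R4  → stack: [67, 23]
  PUSH R2  → stack: [67, 23, 36]
  POP R0  → R0 = 36, stack: [67, 23]
  POP R2  → R2 = 23, stack: [67]
  POP R1  → R1 = 67, stack: []
Final: R1 = 67

67


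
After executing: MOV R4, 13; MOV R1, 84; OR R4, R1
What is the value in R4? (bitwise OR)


Register state trace:
  MOV R4, 13  → R4 = 13 (0b00001101)
  MOV R1, 84  → R1 = 84 (0b01010100)
  OR R4, R1   → R4 = 13 OR 84 = 93 (0b01011101)
Final: R4 = 93

93


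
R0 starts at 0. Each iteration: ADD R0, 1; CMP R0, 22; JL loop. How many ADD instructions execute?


Loop trace (R0 starts at 0, target 22, step 1):
  ADD #1: R0 = 0 + 1 = 1  → 1 < 22, loop
  ADD #2: R0 = 1 + 1 = 2  → 2 < 22, loop
  ADD #3: R0 = 2 + 1 = 3  → 3 < 22, loop
  ADD #4: R0 = 3 + 1 = 4  → 4 < 22, loop
  ADD #5: R0 = 4 + 1 = 5  → 5 < 22, loop
  ADD #6: R0 = 5 + 1 = 6  → 6 < 22, loop
  ADD #7: R0 = 6 + 1 = 7  → 7 < 22, loop
  ADD #8: R0 = 7 + 1 = 8  → 8 < 22, loop
  ADD #9: R0 = 8 + 1 = 9  → 9 < 22, loop
  ADD #10: R0 = 9 + 1 = 10  → 10 < 22, loop
  ADD #11: R0 = 10 + 1 = 11  → 11 < 22, loop
  ADD #12: R0 = 11 + 1 = 12  → 12 < 22, loop
  ADD #13: R0 = 12 + 1 = 13  → 13 < 22, loop
  ADD #14: R0 = 13 + 1 = 14  → 14 < 22, loop
  ADD #15: R0 = 14 + 1 = 15  → 15 < 22, loop
  ADD #16: R0 = 15 + 1 = 16  → 16 < 22, loop
  ADD #17: R0 = 16 + 1 = 17  → 17 < 22, loop
  ADD #18: R0 = 17 + 1 = 18  → 18 < 22, loop
  ADD #19: R0 = 18 + 1 = 19  → 19 < 22, loop
  ADD #20: R0 = 19 + 1 = 20  → 20 < 22, loop
  ADD #21: R0 = 20 + 1 = 21  → 21 < 22, loop
  ADD #22: R0 = 21 + 1 = 22  → 22 >= 22, exit
Total ADD instructions: 22

22


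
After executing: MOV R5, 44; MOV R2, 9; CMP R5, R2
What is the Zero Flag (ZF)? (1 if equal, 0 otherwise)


Register state trace:
  MOV R5, 44  → R5 = 44
  MOV R2, 9  → R2 = 9
  CMP R5, R2  → computes 44 - 9 = 35
  Result is nonzero, so values are not equal
ZF = 0

0


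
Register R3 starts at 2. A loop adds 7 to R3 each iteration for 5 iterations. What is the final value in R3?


Starting value: R3 = 2
  Iter 1: R3 = 2 + 7 = 9
  Iter 2: R3 = 9 + 7 = 16
  Iter 3: R3 = 16 + 7 = 23
  Iter 4: R3 = 23 + 7 = 30
  Iter 5: R3 = 30 + 7 = 37
Final: R3 = 37

37


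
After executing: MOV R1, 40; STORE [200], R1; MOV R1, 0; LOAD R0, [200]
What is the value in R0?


Register and memory trace:
  MOV R1, 40  → R1 = 40
  STORE [200], R1  → mem[200] = 40
  MOV R1, 0  → R1 = 0
  LOAD R0, [200]  → R0 = mem[200] = 40
Final: R0 = 40

40


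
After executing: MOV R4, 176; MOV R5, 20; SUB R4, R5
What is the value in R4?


Register state trace:
  MOV R4, 176  → R4 = 176
  MOV R5, 20  → R5 = 20
  SUB R4, R5  → R4 = 176 - 20 = 156
Final: R4 = 156

156


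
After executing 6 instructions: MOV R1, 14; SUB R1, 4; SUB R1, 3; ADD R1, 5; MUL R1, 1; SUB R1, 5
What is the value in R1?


Register state trace:
  MOV R1, 14  → R1 = 14
  SUB R1, 4  → R1 = 14 - 4 = 10
  SUB R1, 3  → R1 = 10 - 3 = 7
  ADD R1, 5  → R1 = 7 + 5 = 12
  MUL R1, 1  → R1 = 12 * 1 = 12
  SUB R1, 5  → R1 = 12 - 5 = 7
Final: R1 = 7

7


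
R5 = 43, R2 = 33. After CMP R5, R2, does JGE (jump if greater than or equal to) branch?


Trace:
  R5 = 43, R2 = 33
  CMP R5, R2  → compares 43 vs 33
  JGE checks: is 43 greater than or equal to 33?
  43 > 33, so condition is true
Branch taken: Yes

Yes


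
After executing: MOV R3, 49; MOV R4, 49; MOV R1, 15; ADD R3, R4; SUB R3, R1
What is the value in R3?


Register state trace:
  MOV R3, 49  → R3 = 49
  MOV R4, 49  → R4 = 49
  MOV R1, 15  → R1 = 15
  ADD R3, R4  → R3 = 49 + 49 = 98
  SUB R3, R1  → R3 = 98 - 15 = 83
Final: R3 = 83

83


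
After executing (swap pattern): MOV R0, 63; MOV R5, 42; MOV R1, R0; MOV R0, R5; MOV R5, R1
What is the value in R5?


Register state trace (swap pattern):
  MOV R0, 63  → R0 = 63
  MOV R5, 42  → R5 = 42
  MOV R1, R0  → R1 = 63  (save R0)
  MOV R0, R5  → R0 = 42  (R0 gets R5's value)
  MOV R5, R1  → R5 = 63  (R5 gets saved value)
Final: R5 = 63

63


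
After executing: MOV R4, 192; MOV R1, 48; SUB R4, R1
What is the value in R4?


Register state trace:
  MOV R4, 192  → R4 = 192
  MOV R1, 48  → R1 = 48
  SUB R4, R1  → R4 = 192 - 48 = 144
Final: R4 = 144

144


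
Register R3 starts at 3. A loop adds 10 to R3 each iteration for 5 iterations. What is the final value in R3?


Starting value: R3 = 3
  Iter 1: R3 = 3 + 10 = 13
  Iter 2: R3 = 13 + 10 = 23
  Iter 3: R3 = 23 + 10 = 33
  Iter 4: R3 = 33 + 10 = 43
  Iter 5: R3 = 43 + 10 = 53
Final: R3 = 53

53


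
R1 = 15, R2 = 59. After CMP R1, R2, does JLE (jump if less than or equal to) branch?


Trace:
  R1 = 15, R2 = 59
  CMP R1, R2  → compares 15 vs 59
  JLE checks: is 15 less than or equal to 59?
  15 < 59, so condition is true
Branch taken: Yes

Yes


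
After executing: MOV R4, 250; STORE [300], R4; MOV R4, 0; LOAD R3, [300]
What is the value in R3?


Register and memory trace:
  MOV R4, 250  → R4 = 250
  STORE [300], R4  → mem[300] = 250
  MOV R4, 0  → R4 = 0
  LOAD R3, [300]  → R3 = mem[300] = 250
Final: R3 = 250

250


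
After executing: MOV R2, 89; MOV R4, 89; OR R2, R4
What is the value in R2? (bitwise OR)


Register state trace:
  MOV R2, 89  → R2 = 89 (0b01011001)
  MOV R4, 89  → R4 = 89 (0b01011001)
  OR R2, R4   → R2 = 89 OR 89 = 89 (0b01011001)
Final: R2 = 89

89


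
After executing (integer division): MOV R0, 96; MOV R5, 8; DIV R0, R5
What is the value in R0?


Register state trace:
  MOV R0, 96  → R0 = 96
  MOV R5, 8  → R5 = 8
  DIV R0, R5  → R0 = 96 // 8 = 12
Final: R0 = 12

12


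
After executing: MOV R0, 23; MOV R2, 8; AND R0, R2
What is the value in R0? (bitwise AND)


Register state trace:
  MOV R0, 23  → R0 = 23 (0b00010111)
  MOV R2, 8  → R2 = 8 (0b00001000)
  AND R0, R2  → R0 = 23 AND 8 = 0 (0b00000000)
Final: R0 = 0

0


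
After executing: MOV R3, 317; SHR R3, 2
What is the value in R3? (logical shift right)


Register state trace:
  MOV R3, 317  → R3 = 317
  SHR R3, 2  → R3 = 317 >> 2 = 317 // 2^2 = 79
Final: R3 = 79

79


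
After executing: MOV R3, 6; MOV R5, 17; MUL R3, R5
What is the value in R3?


Register state trace:
  MOV R3, 6  → R3 = 6
  MOV R5, 17  → R5 = 17
  MUL R3, R5  → R3 = 6 * 17 = 102
Final: R3 = 102

102


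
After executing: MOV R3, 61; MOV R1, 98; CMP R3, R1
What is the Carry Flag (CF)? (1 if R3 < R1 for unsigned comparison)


Register state trace:
  MOV R3, 61  → R3 = 61
  MOV R1, 98  → R1 = 98
  CMP R3, R1  → unsigned 61 - 98: borrow occurs
  61 < 98, so CF = 1
CF = 1

1


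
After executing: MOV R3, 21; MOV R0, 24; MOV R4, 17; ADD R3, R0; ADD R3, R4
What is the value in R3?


Register state trace:
  MOV R3, 21  → R3 = 21
  MOV R0, 24  → R0 = 24
  MOV R4, 17  → R4 = 17
  ADD R3, R0  → R3 = 21 + 24 = 45
  ADD R3, R4  → R3 = 45 + 17 = 62
Final: R3 = 62

62


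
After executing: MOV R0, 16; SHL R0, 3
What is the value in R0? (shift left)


Register state trace:
  MOV R0, 16  → R0 = 16
  SHL R0, 3  → R0 = 16 << 3 = 16 * 2^3 = 128
Final: R0 = 128

128


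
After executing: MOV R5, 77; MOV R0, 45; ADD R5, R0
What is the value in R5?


Register state trace:
  MOV R5, 77  → R5 = 77
  MOV R0, 45  → R0 = 45
  ADD R5, R0  → R5 = 77 + 45 = 122
Final: R5 = 122

122


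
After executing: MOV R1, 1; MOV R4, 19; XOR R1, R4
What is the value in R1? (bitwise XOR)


Register state trace:
  MOV R1, 1  → R1 = 1 (0b00000001)
  MOV R4, 19  → R4 = 19 (0b00010011)
  XOR R1, R4  → R1 = 1 XOR 19 = 18 (0b00010010)
Final: R1 = 18

18


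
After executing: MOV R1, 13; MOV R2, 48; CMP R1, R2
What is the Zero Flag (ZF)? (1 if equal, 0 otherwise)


Register state trace:
  MOV R1, 13  → R1 = 13
  MOV R2, 48  → R2 = 48
  CMP R1, R2  → computes 13 - 48 = -35
  Result is nonzero, so values are not equal
ZF = 0

0


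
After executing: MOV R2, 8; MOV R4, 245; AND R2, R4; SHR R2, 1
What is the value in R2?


Register state trace:
  MOV R2, 8  → R2 = 8 (0b00001000)
  MOV R4, 245  → R4 = 245 (0b11110101)
  AND R2, R4  → R2 = 8 AND 245 = 0 (0b00000000)
  SHR R2, 1  → R2 = 0 >> 1 = 0
Final: R2 = 0

0


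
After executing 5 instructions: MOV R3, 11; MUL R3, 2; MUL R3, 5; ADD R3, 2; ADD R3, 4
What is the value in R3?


Register state trace:
  MOV R3, 11  → R3 = 11
  MUL R3, 2  → R3 = 11 * 2 = 22
  MUL R3, 5  → R3 = 22 * 5 = 110
  ADD R3, 2  → R3 = 110 + 2 = 112
  ADD R3, 4  → R3 = 112 + 4 = 116
Final: R3 = 116

116


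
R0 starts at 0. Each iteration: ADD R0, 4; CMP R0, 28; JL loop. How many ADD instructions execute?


Loop trace (R0 starts at 0, target 28, step 4):
  ADD #1: R0 = 0 + 4 = 4  → 4 < 28, loop
  ADD #2: R0 = 4 + 4 = 8  → 8 < 28, loop
  ADD #3: R0 = 8 + 4 = 12  → 12 < 28, loop
  ADD #4: R0 = 12 + 4 = 16  → 16 < 28, loop
  ADD #5: R0 = 16 + 4 = 20  → 20 < 28, loop
  ADD #6: R0 = 20 + 4 = 24  → 24 < 28, loop
  ADD #7: R0 = 24 + 4 = 28  → 28 >= 28, exit
Total ADD instructions: 7

7


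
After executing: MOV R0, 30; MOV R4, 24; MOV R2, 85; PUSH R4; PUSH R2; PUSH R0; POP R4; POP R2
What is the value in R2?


Stack trace (top is rightmost):
  MOV R0, 30  → R0 = 30
  MOV R4, 24  → R4 = 24
  MOV R2, 85  → R2 = 85
  PUSH R4  → stack: [24]
  PUSH R2  → stack: [24, 85]
  PUSH R0  → stack: [24, 85, 30]
  POP R4  → R4 = 30, stack: [24, 85]
  POP R2  → R2 = 85, stack: [24]
Final: R2 = 85

85


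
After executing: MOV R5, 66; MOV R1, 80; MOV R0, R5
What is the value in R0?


Register state trace:
  MOV R5, 66  → R5 = 66
  MOV R1, 80  → R1 = 80
  MOV R0, R5  → R0 = 66
Final: R0 = 66

66


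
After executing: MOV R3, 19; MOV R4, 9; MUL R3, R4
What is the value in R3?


Register state trace:
  MOV R3, 19  → R3 = 19
  MOV R4, 9  → R4 = 9
  MUL R3, R4  → R3 = 19 * 9 = 171
Final: R3 = 171

171


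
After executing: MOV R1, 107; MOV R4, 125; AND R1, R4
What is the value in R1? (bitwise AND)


Register state trace:
  MOV R1, 107  → R1 = 107 (0b01101011)
  MOV R4, 125  → R4 = 125 (0b01111101)
  AND R1, R4  → R1 = 107 AND 125 = 105 (0b01101001)
Final: R1 = 105

105


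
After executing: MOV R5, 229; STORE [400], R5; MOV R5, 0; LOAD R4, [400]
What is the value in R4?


Register and memory trace:
  MOV R5, 229  → R5 = 229
  STORE [400], R5  → mem[400] = 229
  MOV R5, 0  → R5 = 0
  LOAD R4, [400]  → R4 = mem[400] = 229
Final: R4 = 229

229


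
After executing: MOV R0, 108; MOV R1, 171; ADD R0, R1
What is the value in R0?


Register state trace:
  MOV R0, 108  → R0 = 108
  MOV R1, 171  → R1 = 171
  ADD R0, R1  → R0 = 108 + 171 = 279
Final: R0 = 279

279


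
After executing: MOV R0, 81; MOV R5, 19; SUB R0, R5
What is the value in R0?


Register state trace:
  MOV R0, 81  → R0 = 81
  MOV R5, 19  → R5 = 19
  SUB R0, R5  → R0 = 81 - 19 = 62
Final: R0 = 62

62


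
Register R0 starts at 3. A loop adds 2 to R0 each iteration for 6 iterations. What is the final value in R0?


Starting value: R0 = 3
  Iter 1: R0 = 3 + 2 = 5
  Iter 2: R0 = 5 + 2 = 7
  Iter 3: R0 = 7 + 2 = 9
  Iter 4: R0 = 9 + 2 = 11
  Iter 5: R0 = 11 + 2 = 13
  Iter 6: R0 = 13 + 2 = 15
Final: R0 = 15

15


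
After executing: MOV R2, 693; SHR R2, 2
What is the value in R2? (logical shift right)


Register state trace:
  MOV R2, 693  → R2 = 693
  SHR R2, 2  → R2 = 693 >> 2 = 693 // 2^2 = 173
Final: R2 = 173

173


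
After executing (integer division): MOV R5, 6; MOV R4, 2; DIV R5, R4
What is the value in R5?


Register state trace:
  MOV R5, 6  → R5 = 6
  MOV R4, 2  → R4 = 2
  DIV R5, R4  → R5 = 6 // 2 = 3
Final: R5 = 3

3


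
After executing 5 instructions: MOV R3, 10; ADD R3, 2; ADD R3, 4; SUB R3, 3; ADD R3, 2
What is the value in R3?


Register state trace:
  MOV R3, 10  → R3 = 10
  ADD R3, 2  → R3 = 10 + 2 = 12
  ADD R3, 4  → R3 = 12 + 4 = 16
  SUB R3, 3  → R3 = 16 - 3 = 13
  ADD R3, 2  → R3 = 13 + 2 = 15
Final: R3 = 15

15


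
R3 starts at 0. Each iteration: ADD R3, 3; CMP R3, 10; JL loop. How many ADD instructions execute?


Loop trace (R3 starts at 0, target 10, step 3):
  ADD #1: R3 = 0 + 3 = 3  → 3 < 10, loop
  ADD #2: R3 = 3 + 3 = 6  → 6 < 10, loop
  ADD #3: R3 = 6 + 3 = 9  → 9 < 10, loop
  ADD #4: R3 = 9 + 3 = 12  → 12 >= 10, exit
Total ADD instructions: 4

4


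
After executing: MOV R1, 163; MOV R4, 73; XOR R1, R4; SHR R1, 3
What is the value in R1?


Register state trace:
  MOV R1, 163  → R1 = 163 (0b10100011)
  MOV R4, 73  → R4 = 73 (0b01001001)
  XOR R1, R4  → R1 = 163 XOR 73 = 234 (0b11101010)
  SHR R1, 3  → R1 = 234 >> 3 = 29
Final: R1 = 29

29


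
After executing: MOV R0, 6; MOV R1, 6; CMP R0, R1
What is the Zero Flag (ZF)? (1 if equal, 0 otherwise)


Register state trace:
  MOV R0, 6  → R0 = 6
  MOV R1, 6  → R1 = 6
  CMP R0, R1  → computes 6 - 6 = 0
  Result is zero, so values are equal
ZF = 1

1


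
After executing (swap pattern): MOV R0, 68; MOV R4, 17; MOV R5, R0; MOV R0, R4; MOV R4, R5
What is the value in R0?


Register state trace (swap pattern):
  MOV R0, 68  → R0 = 68
  MOV R4, 17  → R4 = 17
  MOV R5, R0  → R5 = 68  (save R0)
  MOV R0, R4  → R0 = 17  (R0 gets R4's value)
  MOV R4, R5  → R4 = 68  (R4 gets saved value)
Final: R0 = 17

17


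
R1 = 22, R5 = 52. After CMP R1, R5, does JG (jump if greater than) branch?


Trace:
  R1 = 22, R5 = 52
  CMP R1, R5  → compares 22 vs 52
  JG checks: is 22 greater than 52?
  22 < 52, so condition is false
Branch taken: No

No


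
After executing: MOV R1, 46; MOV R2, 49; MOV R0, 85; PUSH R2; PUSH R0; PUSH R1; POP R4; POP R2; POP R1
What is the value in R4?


Stack trace (top is rightmost):
  MOV R1, 46  → R1 = 46
  MOV R2, 49  → R2 = 49
  MOV R0, 85  → R0 = 85
  PUSH R2  → stack: [49]
  PUSH R0  → stack: [49, 85]
  PUSH R1  → stack: [49, 85, 46]
  POP R4  → R4 = 46, stack: [49, 85]
  POP R2  → R2 = 85, stack: [49]
  POP R1  → R1 = 49, stack: []
Final: R4 = 46

46


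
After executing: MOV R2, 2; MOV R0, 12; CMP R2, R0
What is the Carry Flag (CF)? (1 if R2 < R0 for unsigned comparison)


Register state trace:
  MOV R2, 2  → R2 = 2
  MOV R0, 12  → R0 = 12
  CMP R2, R0  → unsigned 2 - 12: borrow occurs
  2 < 12, so CF = 1
CF = 1

1


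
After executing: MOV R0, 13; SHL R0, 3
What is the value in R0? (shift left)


Register state trace:
  MOV R0, 13  → R0 = 13
  SHL R0, 3  → R0 = 13 << 3 = 13 * 2^3 = 104
Final: R0 = 104

104


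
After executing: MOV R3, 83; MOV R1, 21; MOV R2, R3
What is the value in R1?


Register state trace:
  MOV R3, 83  → R3 = 83
  MOV R1, 21  → R1 = 21
  MOV R2, R3  → R2 = 83
Final: R1 = 21

21


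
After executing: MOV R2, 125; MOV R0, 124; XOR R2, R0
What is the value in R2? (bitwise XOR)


Register state trace:
  MOV R2, 125  → R2 = 125 (0b01111101)
  MOV R0, 124  → R0 = 124 (0b01111100)
  XOR R2, R0  → R2 = 125 XOR 124 = 1 (0b00000001)
Final: R2 = 1

1


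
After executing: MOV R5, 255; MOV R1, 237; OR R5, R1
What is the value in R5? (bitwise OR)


Register state trace:
  MOV R5, 255  → R5 = 255 (0b11111111)
  MOV R1, 237  → R1 = 237 (0b11101101)
  OR R5, R1   → R5 = 255 OR 237 = 255 (0b11111111)
Final: R5 = 255

255


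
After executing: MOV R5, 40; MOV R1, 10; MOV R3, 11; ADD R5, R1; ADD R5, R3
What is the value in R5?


Register state trace:
  MOV R5, 40  → R5 = 40
  MOV R1, 10  → R1 = 10
  MOV R3, 11  → R3 = 11
  ADD R5, R1  → R5 = 40 + 10 = 50
  ADD R5, R3  → R5 = 50 + 11 = 61
Final: R5 = 61

61


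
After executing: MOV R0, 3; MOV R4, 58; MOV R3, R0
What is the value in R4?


Register state trace:
  MOV R0, 3  → R0 = 3
  MOV R4, 58  → R4 = 58
  MOV R3, R0  → R3 = 3
Final: R4 = 58

58


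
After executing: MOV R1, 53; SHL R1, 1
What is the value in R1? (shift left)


Register state trace:
  MOV R1, 53  → R1 = 53
  SHL R1, 1  → R1 = 53 << 1 = 53 * 2^1 = 106
Final: R1 = 106

106


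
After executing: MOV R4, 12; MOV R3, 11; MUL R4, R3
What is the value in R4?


Register state trace:
  MOV R4, 12  → R4 = 12
  MOV R3, 11  → R3 = 11
  MUL R4, R3  → R4 = 12 * 11 = 132
Final: R4 = 132

132


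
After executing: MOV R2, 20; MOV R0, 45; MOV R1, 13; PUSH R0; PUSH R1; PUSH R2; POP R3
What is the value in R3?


Stack trace (top is rightmost):
  MOV R2, 20  → R2 = 20
  MOV R0, 45  → R0 = 45
  MOV R1, 13  → R1 = 13
  PUSH R0  → stack: [45]
  PUSH R1  → stack: [45, 13]
  PUSH R2  → stack: [45, 13, 20]
  POP R3  → R3 = 20, stack: [45, 13]
Final: R3 = 20

20


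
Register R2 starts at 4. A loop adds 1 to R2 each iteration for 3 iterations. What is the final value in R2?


Starting value: R2 = 4
  Iter 1: R2 = 4 + 1 = 5
  Iter 2: R2 = 5 + 1 = 6
  Iter 3: R2 = 6 + 1 = 7
Final: R2 = 7

7


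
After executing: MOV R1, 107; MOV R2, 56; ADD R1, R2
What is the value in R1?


Register state trace:
  MOV R1, 107  → R1 = 107
  MOV R2, 56  → R2 = 56
  ADD R1, R2  → R1 = 107 + 56 = 163
Final: R1 = 163

163


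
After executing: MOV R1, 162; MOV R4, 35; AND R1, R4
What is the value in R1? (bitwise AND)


Register state trace:
  MOV R1, 162  → R1 = 162 (0b10100010)
  MOV R4, 35  → R4 = 35 (0b00100011)
  AND R1, R4  → R1 = 162 AND 35 = 34 (0b00100010)
Final: R1 = 34

34


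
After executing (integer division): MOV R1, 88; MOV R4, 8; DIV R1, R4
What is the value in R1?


Register state trace:
  MOV R1, 88  → R1 = 88
  MOV R4, 8  → R4 = 8
  DIV R1, R4  → R1 = 88 // 8 = 11
Final: R1 = 11

11


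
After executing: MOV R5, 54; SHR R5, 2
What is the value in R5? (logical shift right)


Register state trace:
  MOV R5, 54  → R5 = 54
  SHR R5, 2  → R5 = 54 >> 2 = 54 // 2^2 = 13
Final: R5 = 13

13


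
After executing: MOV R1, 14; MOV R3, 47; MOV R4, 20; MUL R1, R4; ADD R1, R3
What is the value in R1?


Register state trace:
  MOV R1, 14  → R1 = 14
  MOV R3, 47  → R3 = 47
  MOV R4, 20  → R4 = 20
  MUL R1, R4  → R1 = 14 * 20 = 280
  ADD R1, R3  → R1 = 280 + 47 = 327
Final: R1 = 327

327


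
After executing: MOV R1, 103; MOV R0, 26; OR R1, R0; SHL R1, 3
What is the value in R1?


Register state trace:
  MOV R1, 103  → R1 = 103 (0b01100111)
  MOV R0, 26  → R0 = 26 (0b00011010)
  OR R1, R0  → R1 = 103 OR 26 = 127 (0b01111111)
  SHL R1, 3  → R1 = 127 << 3 = 1016
Final: R1 = 1016

1016


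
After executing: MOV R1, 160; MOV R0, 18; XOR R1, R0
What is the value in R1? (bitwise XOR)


Register state trace:
  MOV R1, 160  → R1 = 160 (0b10100000)
  MOV R0, 18  → R0 = 18 (0b00010010)
  XOR R1, R0  → R1 = 160 XOR 18 = 178 (0b10110010)
Final: R1 = 178

178


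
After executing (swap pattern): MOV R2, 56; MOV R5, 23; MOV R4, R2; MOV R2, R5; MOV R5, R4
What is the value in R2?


Register state trace (swap pattern):
  MOV R2, 56  → R2 = 56
  MOV R5, 23  → R5 = 23
  MOV R4, R2  → R4 = 56  (save R2)
  MOV R2, R5  → R2 = 23  (R2 gets R5's value)
  MOV R5, R4  → R5 = 56  (R5 gets saved value)
Final: R2 = 23

23
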